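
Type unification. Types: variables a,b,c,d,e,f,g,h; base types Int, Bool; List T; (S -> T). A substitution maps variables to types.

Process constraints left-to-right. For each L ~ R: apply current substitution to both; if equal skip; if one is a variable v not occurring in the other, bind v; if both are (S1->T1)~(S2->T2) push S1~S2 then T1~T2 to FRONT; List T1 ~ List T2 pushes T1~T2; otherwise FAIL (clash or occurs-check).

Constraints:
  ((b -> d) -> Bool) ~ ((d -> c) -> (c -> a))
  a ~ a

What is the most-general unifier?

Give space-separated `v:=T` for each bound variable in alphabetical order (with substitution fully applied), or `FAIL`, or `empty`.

step 1: unify ((b -> d) -> Bool) ~ ((d -> c) -> (c -> a))  [subst: {-} | 1 pending]
  -> decompose arrow: push (b -> d)~(d -> c), Bool~(c -> a)
step 2: unify (b -> d) ~ (d -> c)  [subst: {-} | 2 pending]
  -> decompose arrow: push b~d, d~c
step 3: unify b ~ d  [subst: {-} | 3 pending]
  bind b := d
step 4: unify d ~ c  [subst: {b:=d} | 2 pending]
  bind d := c
step 5: unify Bool ~ (c -> a)  [subst: {b:=d, d:=c} | 1 pending]
  clash: Bool vs (c -> a)

Answer: FAIL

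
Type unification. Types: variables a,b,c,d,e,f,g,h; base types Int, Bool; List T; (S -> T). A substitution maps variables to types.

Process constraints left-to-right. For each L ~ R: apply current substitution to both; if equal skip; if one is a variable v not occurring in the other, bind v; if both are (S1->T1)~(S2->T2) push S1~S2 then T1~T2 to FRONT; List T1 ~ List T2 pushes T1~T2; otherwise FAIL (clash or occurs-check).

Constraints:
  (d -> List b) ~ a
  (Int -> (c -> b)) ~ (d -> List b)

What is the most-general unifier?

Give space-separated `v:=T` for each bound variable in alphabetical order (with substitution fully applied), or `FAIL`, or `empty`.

step 1: unify (d -> List b) ~ a  [subst: {-} | 1 pending]
  bind a := (d -> List b)
step 2: unify (Int -> (c -> b)) ~ (d -> List b)  [subst: {a:=(d -> List b)} | 0 pending]
  -> decompose arrow: push Int~d, (c -> b)~List b
step 3: unify Int ~ d  [subst: {a:=(d -> List b)} | 1 pending]
  bind d := Int
step 4: unify (c -> b) ~ List b  [subst: {a:=(d -> List b), d:=Int} | 0 pending]
  clash: (c -> b) vs List b

Answer: FAIL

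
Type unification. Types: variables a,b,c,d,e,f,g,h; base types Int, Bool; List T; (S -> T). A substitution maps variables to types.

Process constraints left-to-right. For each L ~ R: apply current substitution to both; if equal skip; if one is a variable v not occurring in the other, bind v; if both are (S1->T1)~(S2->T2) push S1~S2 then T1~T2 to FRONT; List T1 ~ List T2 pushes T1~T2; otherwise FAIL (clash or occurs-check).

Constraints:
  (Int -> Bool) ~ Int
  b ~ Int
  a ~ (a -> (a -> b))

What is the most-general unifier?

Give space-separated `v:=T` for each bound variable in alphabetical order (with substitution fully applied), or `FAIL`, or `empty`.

step 1: unify (Int -> Bool) ~ Int  [subst: {-} | 2 pending]
  clash: (Int -> Bool) vs Int

Answer: FAIL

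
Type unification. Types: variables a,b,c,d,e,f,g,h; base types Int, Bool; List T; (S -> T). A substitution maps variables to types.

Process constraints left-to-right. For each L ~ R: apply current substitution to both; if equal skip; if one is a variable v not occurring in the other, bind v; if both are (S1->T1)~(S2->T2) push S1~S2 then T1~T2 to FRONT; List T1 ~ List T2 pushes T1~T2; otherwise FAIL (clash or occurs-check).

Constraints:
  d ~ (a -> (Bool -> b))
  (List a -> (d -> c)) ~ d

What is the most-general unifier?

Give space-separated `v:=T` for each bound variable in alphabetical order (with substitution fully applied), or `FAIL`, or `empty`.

Answer: FAIL

Derivation:
step 1: unify d ~ (a -> (Bool -> b))  [subst: {-} | 1 pending]
  bind d := (a -> (Bool -> b))
step 2: unify (List a -> ((a -> (Bool -> b)) -> c)) ~ (a -> (Bool -> b))  [subst: {d:=(a -> (Bool -> b))} | 0 pending]
  -> decompose arrow: push List a~a, ((a -> (Bool -> b)) -> c)~(Bool -> b)
step 3: unify List a ~ a  [subst: {d:=(a -> (Bool -> b))} | 1 pending]
  occurs-check fail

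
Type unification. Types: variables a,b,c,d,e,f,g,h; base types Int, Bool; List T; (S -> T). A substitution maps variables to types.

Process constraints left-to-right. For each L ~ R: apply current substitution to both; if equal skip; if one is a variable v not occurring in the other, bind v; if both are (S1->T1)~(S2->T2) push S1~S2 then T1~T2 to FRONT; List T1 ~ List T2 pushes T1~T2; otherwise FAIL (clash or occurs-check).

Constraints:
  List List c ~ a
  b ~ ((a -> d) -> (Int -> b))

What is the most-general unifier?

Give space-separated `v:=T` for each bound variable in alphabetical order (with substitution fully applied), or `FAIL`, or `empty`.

step 1: unify List List c ~ a  [subst: {-} | 1 pending]
  bind a := List List c
step 2: unify b ~ ((List List c -> d) -> (Int -> b))  [subst: {a:=List List c} | 0 pending]
  occurs-check fail: b in ((List List c -> d) -> (Int -> b))

Answer: FAIL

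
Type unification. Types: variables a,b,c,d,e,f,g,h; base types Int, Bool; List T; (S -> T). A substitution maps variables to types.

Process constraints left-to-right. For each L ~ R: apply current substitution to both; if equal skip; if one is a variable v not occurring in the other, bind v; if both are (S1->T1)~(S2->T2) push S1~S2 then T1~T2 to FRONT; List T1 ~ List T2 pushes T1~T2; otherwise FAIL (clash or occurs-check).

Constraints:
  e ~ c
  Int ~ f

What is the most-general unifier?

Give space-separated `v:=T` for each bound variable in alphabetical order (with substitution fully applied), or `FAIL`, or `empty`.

step 1: unify e ~ c  [subst: {-} | 1 pending]
  bind e := c
step 2: unify Int ~ f  [subst: {e:=c} | 0 pending]
  bind f := Int

Answer: e:=c f:=Int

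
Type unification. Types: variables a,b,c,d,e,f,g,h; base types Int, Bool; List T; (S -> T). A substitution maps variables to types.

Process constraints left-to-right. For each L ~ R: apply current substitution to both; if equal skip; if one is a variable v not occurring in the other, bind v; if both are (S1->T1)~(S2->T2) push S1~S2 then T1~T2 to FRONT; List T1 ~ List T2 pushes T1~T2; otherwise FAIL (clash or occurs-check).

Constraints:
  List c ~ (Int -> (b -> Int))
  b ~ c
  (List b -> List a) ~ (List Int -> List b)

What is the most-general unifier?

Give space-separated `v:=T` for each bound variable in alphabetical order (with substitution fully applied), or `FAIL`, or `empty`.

Answer: FAIL

Derivation:
step 1: unify List c ~ (Int -> (b -> Int))  [subst: {-} | 2 pending]
  clash: List c vs (Int -> (b -> Int))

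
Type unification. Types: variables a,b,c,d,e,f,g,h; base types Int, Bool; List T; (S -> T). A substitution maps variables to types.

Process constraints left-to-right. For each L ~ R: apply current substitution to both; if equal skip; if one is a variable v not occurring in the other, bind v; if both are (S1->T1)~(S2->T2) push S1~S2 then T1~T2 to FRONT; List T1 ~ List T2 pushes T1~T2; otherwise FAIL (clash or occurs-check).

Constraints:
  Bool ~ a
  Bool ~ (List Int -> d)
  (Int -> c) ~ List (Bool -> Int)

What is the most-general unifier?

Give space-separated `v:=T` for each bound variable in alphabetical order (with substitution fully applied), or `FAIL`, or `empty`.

Answer: FAIL

Derivation:
step 1: unify Bool ~ a  [subst: {-} | 2 pending]
  bind a := Bool
step 2: unify Bool ~ (List Int -> d)  [subst: {a:=Bool} | 1 pending]
  clash: Bool vs (List Int -> d)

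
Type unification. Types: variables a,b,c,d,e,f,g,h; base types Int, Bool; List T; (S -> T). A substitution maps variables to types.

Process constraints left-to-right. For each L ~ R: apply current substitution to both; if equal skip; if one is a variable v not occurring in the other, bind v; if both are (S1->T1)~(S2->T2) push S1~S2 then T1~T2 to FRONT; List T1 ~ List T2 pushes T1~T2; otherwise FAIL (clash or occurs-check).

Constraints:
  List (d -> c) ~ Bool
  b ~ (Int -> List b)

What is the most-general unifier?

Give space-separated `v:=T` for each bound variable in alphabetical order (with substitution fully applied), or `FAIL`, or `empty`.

Answer: FAIL

Derivation:
step 1: unify List (d -> c) ~ Bool  [subst: {-} | 1 pending]
  clash: List (d -> c) vs Bool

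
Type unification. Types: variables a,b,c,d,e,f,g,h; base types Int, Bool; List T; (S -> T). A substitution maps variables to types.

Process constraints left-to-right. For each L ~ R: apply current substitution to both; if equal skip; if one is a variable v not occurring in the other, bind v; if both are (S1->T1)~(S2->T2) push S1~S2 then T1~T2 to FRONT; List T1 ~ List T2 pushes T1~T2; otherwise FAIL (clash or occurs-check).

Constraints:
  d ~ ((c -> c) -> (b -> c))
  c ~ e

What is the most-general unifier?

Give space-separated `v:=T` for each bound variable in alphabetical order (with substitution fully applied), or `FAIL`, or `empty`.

Answer: c:=e d:=((e -> e) -> (b -> e))

Derivation:
step 1: unify d ~ ((c -> c) -> (b -> c))  [subst: {-} | 1 pending]
  bind d := ((c -> c) -> (b -> c))
step 2: unify c ~ e  [subst: {d:=((c -> c) -> (b -> c))} | 0 pending]
  bind c := e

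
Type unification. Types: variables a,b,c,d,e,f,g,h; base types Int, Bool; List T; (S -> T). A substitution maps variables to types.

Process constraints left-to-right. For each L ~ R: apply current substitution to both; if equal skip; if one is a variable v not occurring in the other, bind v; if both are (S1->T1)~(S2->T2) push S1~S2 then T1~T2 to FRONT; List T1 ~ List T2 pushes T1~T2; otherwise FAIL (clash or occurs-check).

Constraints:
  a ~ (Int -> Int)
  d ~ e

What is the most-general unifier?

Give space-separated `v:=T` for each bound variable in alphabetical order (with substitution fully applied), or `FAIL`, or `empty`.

Answer: a:=(Int -> Int) d:=e

Derivation:
step 1: unify a ~ (Int -> Int)  [subst: {-} | 1 pending]
  bind a := (Int -> Int)
step 2: unify d ~ e  [subst: {a:=(Int -> Int)} | 0 pending]
  bind d := e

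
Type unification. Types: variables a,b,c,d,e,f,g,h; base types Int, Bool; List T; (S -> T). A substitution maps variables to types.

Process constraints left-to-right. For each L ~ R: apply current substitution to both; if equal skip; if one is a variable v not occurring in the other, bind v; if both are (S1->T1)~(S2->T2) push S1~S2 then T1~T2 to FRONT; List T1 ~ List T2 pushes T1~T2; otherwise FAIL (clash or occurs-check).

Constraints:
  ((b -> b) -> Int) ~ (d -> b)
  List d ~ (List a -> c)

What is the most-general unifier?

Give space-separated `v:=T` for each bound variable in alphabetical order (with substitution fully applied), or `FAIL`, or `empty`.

Answer: FAIL

Derivation:
step 1: unify ((b -> b) -> Int) ~ (d -> b)  [subst: {-} | 1 pending]
  -> decompose arrow: push (b -> b)~d, Int~b
step 2: unify (b -> b) ~ d  [subst: {-} | 2 pending]
  bind d := (b -> b)
step 3: unify Int ~ b  [subst: {d:=(b -> b)} | 1 pending]
  bind b := Int
step 4: unify List (Int -> Int) ~ (List a -> c)  [subst: {d:=(b -> b), b:=Int} | 0 pending]
  clash: List (Int -> Int) vs (List a -> c)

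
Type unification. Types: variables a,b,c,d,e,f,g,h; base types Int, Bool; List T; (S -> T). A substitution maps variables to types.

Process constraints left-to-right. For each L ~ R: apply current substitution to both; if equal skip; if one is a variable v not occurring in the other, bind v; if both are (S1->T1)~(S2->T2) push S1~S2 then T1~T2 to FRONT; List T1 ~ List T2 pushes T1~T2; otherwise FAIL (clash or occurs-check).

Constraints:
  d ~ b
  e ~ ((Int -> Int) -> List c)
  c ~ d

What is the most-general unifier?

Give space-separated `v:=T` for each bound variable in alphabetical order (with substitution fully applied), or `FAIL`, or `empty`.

step 1: unify d ~ b  [subst: {-} | 2 pending]
  bind d := b
step 2: unify e ~ ((Int -> Int) -> List c)  [subst: {d:=b} | 1 pending]
  bind e := ((Int -> Int) -> List c)
step 3: unify c ~ b  [subst: {d:=b, e:=((Int -> Int) -> List c)} | 0 pending]
  bind c := b

Answer: c:=b d:=b e:=((Int -> Int) -> List b)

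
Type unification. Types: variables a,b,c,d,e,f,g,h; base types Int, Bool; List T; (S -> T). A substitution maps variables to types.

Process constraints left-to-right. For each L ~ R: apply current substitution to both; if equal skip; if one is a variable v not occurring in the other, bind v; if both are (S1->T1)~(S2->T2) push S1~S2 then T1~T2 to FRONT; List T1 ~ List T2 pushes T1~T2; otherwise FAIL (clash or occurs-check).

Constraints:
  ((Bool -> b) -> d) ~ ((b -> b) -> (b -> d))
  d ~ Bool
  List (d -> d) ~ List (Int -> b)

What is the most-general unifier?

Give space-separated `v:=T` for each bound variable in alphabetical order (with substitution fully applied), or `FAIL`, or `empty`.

Answer: FAIL

Derivation:
step 1: unify ((Bool -> b) -> d) ~ ((b -> b) -> (b -> d))  [subst: {-} | 2 pending]
  -> decompose arrow: push (Bool -> b)~(b -> b), d~(b -> d)
step 2: unify (Bool -> b) ~ (b -> b)  [subst: {-} | 3 pending]
  -> decompose arrow: push Bool~b, b~b
step 3: unify Bool ~ b  [subst: {-} | 4 pending]
  bind b := Bool
step 4: unify Bool ~ Bool  [subst: {b:=Bool} | 3 pending]
  -> identical, skip
step 5: unify d ~ (Bool -> d)  [subst: {b:=Bool} | 2 pending]
  occurs-check fail: d in (Bool -> d)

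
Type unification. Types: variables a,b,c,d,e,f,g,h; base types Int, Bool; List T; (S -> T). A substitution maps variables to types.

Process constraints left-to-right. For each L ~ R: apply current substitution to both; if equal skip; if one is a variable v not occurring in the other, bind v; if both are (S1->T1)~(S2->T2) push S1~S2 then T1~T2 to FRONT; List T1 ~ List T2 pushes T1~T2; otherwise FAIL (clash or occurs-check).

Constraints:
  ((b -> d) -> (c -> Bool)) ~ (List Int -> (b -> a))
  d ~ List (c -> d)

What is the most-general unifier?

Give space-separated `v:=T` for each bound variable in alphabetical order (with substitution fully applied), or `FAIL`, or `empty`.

Answer: FAIL

Derivation:
step 1: unify ((b -> d) -> (c -> Bool)) ~ (List Int -> (b -> a))  [subst: {-} | 1 pending]
  -> decompose arrow: push (b -> d)~List Int, (c -> Bool)~(b -> a)
step 2: unify (b -> d) ~ List Int  [subst: {-} | 2 pending]
  clash: (b -> d) vs List Int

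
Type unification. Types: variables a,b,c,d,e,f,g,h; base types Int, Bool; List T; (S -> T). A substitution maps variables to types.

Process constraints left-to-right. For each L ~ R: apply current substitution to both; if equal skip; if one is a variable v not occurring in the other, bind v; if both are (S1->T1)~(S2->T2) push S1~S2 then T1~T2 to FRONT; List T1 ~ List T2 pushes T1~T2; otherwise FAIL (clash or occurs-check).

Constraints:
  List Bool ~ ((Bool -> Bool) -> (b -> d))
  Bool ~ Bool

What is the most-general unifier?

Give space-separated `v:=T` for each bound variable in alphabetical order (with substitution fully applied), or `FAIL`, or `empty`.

step 1: unify List Bool ~ ((Bool -> Bool) -> (b -> d))  [subst: {-} | 1 pending]
  clash: List Bool vs ((Bool -> Bool) -> (b -> d))

Answer: FAIL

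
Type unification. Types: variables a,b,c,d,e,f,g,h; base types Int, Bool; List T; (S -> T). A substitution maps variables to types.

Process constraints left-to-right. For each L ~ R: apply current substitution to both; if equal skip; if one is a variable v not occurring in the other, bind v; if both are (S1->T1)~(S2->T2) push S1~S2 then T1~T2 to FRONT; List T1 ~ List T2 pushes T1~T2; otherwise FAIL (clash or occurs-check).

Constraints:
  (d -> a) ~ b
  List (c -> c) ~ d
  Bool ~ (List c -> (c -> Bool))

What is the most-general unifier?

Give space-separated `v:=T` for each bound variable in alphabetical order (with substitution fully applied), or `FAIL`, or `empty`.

step 1: unify (d -> a) ~ b  [subst: {-} | 2 pending]
  bind b := (d -> a)
step 2: unify List (c -> c) ~ d  [subst: {b:=(d -> a)} | 1 pending]
  bind d := List (c -> c)
step 3: unify Bool ~ (List c -> (c -> Bool))  [subst: {b:=(d -> a), d:=List (c -> c)} | 0 pending]
  clash: Bool vs (List c -> (c -> Bool))

Answer: FAIL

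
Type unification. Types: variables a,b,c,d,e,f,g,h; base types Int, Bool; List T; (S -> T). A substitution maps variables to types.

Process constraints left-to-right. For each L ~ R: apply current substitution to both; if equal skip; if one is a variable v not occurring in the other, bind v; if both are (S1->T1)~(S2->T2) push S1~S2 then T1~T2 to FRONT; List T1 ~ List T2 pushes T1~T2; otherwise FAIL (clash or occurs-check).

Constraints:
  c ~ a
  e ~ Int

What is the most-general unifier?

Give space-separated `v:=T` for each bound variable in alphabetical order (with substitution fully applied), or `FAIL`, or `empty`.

step 1: unify c ~ a  [subst: {-} | 1 pending]
  bind c := a
step 2: unify e ~ Int  [subst: {c:=a} | 0 pending]
  bind e := Int

Answer: c:=a e:=Int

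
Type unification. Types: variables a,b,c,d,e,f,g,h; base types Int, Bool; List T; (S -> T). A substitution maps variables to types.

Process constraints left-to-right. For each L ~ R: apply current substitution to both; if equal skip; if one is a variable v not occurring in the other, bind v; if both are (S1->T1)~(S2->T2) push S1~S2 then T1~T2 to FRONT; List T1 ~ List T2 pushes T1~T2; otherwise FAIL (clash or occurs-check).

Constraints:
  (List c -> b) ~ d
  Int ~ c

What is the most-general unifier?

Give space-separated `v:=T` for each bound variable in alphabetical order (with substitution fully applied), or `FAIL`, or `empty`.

Answer: c:=Int d:=(List Int -> b)

Derivation:
step 1: unify (List c -> b) ~ d  [subst: {-} | 1 pending]
  bind d := (List c -> b)
step 2: unify Int ~ c  [subst: {d:=(List c -> b)} | 0 pending]
  bind c := Int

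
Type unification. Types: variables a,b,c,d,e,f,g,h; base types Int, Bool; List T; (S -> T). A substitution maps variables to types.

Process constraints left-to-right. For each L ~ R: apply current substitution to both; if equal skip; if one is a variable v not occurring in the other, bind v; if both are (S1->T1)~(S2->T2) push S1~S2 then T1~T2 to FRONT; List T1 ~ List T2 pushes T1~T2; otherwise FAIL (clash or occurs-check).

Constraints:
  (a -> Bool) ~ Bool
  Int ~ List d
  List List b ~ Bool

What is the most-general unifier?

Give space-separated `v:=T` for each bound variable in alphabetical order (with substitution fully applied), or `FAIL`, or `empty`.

Answer: FAIL

Derivation:
step 1: unify (a -> Bool) ~ Bool  [subst: {-} | 2 pending]
  clash: (a -> Bool) vs Bool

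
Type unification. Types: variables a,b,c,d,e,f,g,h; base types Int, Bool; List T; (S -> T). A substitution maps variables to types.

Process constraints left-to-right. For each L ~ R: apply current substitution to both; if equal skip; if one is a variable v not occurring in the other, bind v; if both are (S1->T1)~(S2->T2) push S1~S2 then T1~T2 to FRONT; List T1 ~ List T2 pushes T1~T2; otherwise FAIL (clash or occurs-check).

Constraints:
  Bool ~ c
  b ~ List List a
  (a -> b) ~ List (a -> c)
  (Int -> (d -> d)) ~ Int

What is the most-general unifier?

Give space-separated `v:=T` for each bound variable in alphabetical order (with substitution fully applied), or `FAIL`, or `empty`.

Answer: FAIL

Derivation:
step 1: unify Bool ~ c  [subst: {-} | 3 pending]
  bind c := Bool
step 2: unify b ~ List List a  [subst: {c:=Bool} | 2 pending]
  bind b := List List a
step 3: unify (a -> List List a) ~ List (a -> Bool)  [subst: {c:=Bool, b:=List List a} | 1 pending]
  clash: (a -> List List a) vs List (a -> Bool)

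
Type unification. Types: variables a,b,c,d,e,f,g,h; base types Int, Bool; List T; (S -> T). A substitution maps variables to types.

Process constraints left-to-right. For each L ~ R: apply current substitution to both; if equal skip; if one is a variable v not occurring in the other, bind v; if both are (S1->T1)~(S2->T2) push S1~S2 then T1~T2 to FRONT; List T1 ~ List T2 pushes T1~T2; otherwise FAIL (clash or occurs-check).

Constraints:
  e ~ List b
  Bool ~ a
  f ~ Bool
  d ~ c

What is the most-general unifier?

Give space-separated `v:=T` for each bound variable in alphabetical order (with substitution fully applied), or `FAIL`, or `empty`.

step 1: unify e ~ List b  [subst: {-} | 3 pending]
  bind e := List b
step 2: unify Bool ~ a  [subst: {e:=List b} | 2 pending]
  bind a := Bool
step 3: unify f ~ Bool  [subst: {e:=List b, a:=Bool} | 1 pending]
  bind f := Bool
step 4: unify d ~ c  [subst: {e:=List b, a:=Bool, f:=Bool} | 0 pending]
  bind d := c

Answer: a:=Bool d:=c e:=List b f:=Bool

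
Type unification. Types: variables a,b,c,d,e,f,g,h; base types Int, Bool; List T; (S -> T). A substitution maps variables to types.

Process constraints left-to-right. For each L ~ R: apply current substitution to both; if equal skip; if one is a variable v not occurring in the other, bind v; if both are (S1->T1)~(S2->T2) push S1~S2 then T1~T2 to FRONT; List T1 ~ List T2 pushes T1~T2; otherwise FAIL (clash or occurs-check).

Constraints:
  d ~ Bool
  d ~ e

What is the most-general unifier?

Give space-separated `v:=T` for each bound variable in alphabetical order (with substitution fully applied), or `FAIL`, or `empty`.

step 1: unify d ~ Bool  [subst: {-} | 1 pending]
  bind d := Bool
step 2: unify Bool ~ e  [subst: {d:=Bool} | 0 pending]
  bind e := Bool

Answer: d:=Bool e:=Bool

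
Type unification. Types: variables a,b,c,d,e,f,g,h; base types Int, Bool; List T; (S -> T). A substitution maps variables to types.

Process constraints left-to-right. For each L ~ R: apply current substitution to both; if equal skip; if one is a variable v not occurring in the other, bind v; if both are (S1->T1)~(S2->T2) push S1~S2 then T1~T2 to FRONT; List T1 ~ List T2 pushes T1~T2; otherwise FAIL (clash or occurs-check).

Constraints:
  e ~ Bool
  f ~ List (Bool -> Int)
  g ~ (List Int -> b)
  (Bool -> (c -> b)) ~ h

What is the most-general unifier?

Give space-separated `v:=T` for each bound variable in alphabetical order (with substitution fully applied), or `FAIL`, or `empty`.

step 1: unify e ~ Bool  [subst: {-} | 3 pending]
  bind e := Bool
step 2: unify f ~ List (Bool -> Int)  [subst: {e:=Bool} | 2 pending]
  bind f := List (Bool -> Int)
step 3: unify g ~ (List Int -> b)  [subst: {e:=Bool, f:=List (Bool -> Int)} | 1 pending]
  bind g := (List Int -> b)
step 4: unify (Bool -> (c -> b)) ~ h  [subst: {e:=Bool, f:=List (Bool -> Int), g:=(List Int -> b)} | 0 pending]
  bind h := (Bool -> (c -> b))

Answer: e:=Bool f:=List (Bool -> Int) g:=(List Int -> b) h:=(Bool -> (c -> b))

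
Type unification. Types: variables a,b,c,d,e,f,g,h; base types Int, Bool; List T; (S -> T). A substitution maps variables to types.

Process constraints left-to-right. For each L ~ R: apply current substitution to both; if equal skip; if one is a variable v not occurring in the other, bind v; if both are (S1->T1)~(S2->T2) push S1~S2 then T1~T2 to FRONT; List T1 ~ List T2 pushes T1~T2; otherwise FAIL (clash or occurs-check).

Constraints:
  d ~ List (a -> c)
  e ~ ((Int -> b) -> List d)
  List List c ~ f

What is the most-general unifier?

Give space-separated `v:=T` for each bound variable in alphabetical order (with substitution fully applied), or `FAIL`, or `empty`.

Answer: d:=List (a -> c) e:=((Int -> b) -> List List (a -> c)) f:=List List c

Derivation:
step 1: unify d ~ List (a -> c)  [subst: {-} | 2 pending]
  bind d := List (a -> c)
step 2: unify e ~ ((Int -> b) -> List List (a -> c))  [subst: {d:=List (a -> c)} | 1 pending]
  bind e := ((Int -> b) -> List List (a -> c))
step 3: unify List List c ~ f  [subst: {d:=List (a -> c), e:=((Int -> b) -> List List (a -> c))} | 0 pending]
  bind f := List List c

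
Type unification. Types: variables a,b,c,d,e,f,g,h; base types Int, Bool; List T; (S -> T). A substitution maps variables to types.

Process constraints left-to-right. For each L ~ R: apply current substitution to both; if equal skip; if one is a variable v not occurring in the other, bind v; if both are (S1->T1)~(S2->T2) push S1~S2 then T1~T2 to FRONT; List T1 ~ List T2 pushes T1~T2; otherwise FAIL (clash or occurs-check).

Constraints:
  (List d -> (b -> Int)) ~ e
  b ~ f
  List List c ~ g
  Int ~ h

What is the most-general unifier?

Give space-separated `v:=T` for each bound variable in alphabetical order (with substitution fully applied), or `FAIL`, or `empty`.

step 1: unify (List d -> (b -> Int)) ~ e  [subst: {-} | 3 pending]
  bind e := (List d -> (b -> Int))
step 2: unify b ~ f  [subst: {e:=(List d -> (b -> Int))} | 2 pending]
  bind b := f
step 3: unify List List c ~ g  [subst: {e:=(List d -> (b -> Int)), b:=f} | 1 pending]
  bind g := List List c
step 4: unify Int ~ h  [subst: {e:=(List d -> (b -> Int)), b:=f, g:=List List c} | 0 pending]
  bind h := Int

Answer: b:=f e:=(List d -> (f -> Int)) g:=List List c h:=Int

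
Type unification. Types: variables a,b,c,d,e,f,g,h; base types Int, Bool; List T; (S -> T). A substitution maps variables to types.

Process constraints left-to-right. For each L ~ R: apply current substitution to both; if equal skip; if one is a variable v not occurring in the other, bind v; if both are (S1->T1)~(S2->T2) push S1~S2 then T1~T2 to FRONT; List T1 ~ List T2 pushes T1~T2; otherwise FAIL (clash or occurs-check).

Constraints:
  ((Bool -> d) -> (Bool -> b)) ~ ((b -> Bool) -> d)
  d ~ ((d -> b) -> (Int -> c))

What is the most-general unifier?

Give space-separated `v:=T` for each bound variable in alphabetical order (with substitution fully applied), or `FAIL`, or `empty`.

Answer: FAIL

Derivation:
step 1: unify ((Bool -> d) -> (Bool -> b)) ~ ((b -> Bool) -> d)  [subst: {-} | 1 pending]
  -> decompose arrow: push (Bool -> d)~(b -> Bool), (Bool -> b)~d
step 2: unify (Bool -> d) ~ (b -> Bool)  [subst: {-} | 2 pending]
  -> decompose arrow: push Bool~b, d~Bool
step 3: unify Bool ~ b  [subst: {-} | 3 pending]
  bind b := Bool
step 4: unify d ~ Bool  [subst: {b:=Bool} | 2 pending]
  bind d := Bool
step 5: unify (Bool -> Bool) ~ Bool  [subst: {b:=Bool, d:=Bool} | 1 pending]
  clash: (Bool -> Bool) vs Bool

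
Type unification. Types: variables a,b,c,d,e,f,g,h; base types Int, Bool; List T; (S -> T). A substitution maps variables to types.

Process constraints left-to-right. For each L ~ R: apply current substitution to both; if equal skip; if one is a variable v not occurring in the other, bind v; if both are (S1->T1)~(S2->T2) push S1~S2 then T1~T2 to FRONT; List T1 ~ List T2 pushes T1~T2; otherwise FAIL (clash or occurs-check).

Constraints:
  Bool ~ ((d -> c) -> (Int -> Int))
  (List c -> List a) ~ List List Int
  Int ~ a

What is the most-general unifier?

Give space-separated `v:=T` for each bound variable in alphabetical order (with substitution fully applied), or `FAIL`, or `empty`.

step 1: unify Bool ~ ((d -> c) -> (Int -> Int))  [subst: {-} | 2 pending]
  clash: Bool vs ((d -> c) -> (Int -> Int))

Answer: FAIL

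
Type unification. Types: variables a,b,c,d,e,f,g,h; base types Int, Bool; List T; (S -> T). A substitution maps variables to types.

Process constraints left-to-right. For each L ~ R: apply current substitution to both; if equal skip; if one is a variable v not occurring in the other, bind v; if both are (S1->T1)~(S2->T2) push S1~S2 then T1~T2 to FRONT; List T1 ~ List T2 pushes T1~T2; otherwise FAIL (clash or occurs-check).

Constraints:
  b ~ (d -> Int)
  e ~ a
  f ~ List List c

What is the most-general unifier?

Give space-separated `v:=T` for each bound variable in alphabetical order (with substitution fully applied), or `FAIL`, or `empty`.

step 1: unify b ~ (d -> Int)  [subst: {-} | 2 pending]
  bind b := (d -> Int)
step 2: unify e ~ a  [subst: {b:=(d -> Int)} | 1 pending]
  bind e := a
step 3: unify f ~ List List c  [subst: {b:=(d -> Int), e:=a} | 0 pending]
  bind f := List List c

Answer: b:=(d -> Int) e:=a f:=List List c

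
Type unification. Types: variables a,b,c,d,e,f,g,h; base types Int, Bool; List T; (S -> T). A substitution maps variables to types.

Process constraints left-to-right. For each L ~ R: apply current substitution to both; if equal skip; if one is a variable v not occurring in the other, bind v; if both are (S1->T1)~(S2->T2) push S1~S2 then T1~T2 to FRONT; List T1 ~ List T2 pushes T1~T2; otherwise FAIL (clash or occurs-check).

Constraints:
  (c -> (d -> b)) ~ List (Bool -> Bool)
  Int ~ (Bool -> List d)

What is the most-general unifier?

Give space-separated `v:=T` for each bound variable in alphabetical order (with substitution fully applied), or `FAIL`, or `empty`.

step 1: unify (c -> (d -> b)) ~ List (Bool -> Bool)  [subst: {-} | 1 pending]
  clash: (c -> (d -> b)) vs List (Bool -> Bool)

Answer: FAIL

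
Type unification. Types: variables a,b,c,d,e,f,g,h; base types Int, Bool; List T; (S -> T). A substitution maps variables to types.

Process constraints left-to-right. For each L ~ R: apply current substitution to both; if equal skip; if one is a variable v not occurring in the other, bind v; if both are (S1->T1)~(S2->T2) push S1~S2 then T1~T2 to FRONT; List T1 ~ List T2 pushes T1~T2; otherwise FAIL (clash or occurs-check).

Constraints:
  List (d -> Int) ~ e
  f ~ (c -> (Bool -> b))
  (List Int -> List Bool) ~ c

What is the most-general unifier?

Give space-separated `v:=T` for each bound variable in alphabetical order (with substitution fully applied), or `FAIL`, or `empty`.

Answer: c:=(List Int -> List Bool) e:=List (d -> Int) f:=((List Int -> List Bool) -> (Bool -> b))

Derivation:
step 1: unify List (d -> Int) ~ e  [subst: {-} | 2 pending]
  bind e := List (d -> Int)
step 2: unify f ~ (c -> (Bool -> b))  [subst: {e:=List (d -> Int)} | 1 pending]
  bind f := (c -> (Bool -> b))
step 3: unify (List Int -> List Bool) ~ c  [subst: {e:=List (d -> Int), f:=(c -> (Bool -> b))} | 0 pending]
  bind c := (List Int -> List Bool)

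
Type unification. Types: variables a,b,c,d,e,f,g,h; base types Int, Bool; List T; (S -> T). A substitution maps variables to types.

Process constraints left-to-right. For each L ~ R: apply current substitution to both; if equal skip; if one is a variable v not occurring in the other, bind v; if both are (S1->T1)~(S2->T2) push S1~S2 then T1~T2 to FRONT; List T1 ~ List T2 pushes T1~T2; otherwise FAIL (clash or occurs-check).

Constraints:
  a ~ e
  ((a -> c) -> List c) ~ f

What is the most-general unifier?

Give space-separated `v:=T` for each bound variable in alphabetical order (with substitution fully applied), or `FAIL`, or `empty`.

step 1: unify a ~ e  [subst: {-} | 1 pending]
  bind a := e
step 2: unify ((e -> c) -> List c) ~ f  [subst: {a:=e} | 0 pending]
  bind f := ((e -> c) -> List c)

Answer: a:=e f:=((e -> c) -> List c)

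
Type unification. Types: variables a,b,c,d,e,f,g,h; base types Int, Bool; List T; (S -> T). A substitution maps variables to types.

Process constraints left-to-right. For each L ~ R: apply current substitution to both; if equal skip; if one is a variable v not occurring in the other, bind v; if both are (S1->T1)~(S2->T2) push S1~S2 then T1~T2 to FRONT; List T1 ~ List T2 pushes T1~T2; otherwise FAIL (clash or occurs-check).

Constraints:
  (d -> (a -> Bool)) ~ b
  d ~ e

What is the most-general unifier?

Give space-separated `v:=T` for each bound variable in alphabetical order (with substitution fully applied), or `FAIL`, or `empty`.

step 1: unify (d -> (a -> Bool)) ~ b  [subst: {-} | 1 pending]
  bind b := (d -> (a -> Bool))
step 2: unify d ~ e  [subst: {b:=(d -> (a -> Bool))} | 0 pending]
  bind d := e

Answer: b:=(e -> (a -> Bool)) d:=e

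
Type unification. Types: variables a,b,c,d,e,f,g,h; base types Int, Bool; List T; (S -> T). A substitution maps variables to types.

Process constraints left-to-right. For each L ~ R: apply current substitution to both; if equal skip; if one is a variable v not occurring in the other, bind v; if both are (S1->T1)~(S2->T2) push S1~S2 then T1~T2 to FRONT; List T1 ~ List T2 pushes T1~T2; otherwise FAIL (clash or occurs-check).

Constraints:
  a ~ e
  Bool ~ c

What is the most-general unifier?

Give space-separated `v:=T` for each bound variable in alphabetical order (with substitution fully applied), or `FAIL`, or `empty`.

step 1: unify a ~ e  [subst: {-} | 1 pending]
  bind a := e
step 2: unify Bool ~ c  [subst: {a:=e} | 0 pending]
  bind c := Bool

Answer: a:=e c:=Bool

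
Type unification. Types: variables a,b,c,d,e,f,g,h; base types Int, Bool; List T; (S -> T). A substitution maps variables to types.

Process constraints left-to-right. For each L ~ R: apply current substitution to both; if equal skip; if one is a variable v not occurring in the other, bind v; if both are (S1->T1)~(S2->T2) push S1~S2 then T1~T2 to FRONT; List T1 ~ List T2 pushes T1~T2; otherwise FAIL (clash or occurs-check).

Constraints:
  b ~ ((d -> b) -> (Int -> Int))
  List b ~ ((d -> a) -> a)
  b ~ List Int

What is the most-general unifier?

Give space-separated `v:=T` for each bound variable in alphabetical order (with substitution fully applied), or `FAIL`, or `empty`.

step 1: unify b ~ ((d -> b) -> (Int -> Int))  [subst: {-} | 2 pending]
  occurs-check fail: b in ((d -> b) -> (Int -> Int))

Answer: FAIL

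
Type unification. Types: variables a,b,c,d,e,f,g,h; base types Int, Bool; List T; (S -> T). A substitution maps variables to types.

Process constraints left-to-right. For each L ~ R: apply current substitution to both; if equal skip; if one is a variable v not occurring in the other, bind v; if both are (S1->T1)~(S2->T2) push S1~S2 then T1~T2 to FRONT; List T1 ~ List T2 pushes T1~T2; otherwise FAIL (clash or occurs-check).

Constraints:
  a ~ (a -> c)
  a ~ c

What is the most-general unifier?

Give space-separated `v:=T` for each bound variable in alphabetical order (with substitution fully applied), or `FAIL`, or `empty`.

step 1: unify a ~ (a -> c)  [subst: {-} | 1 pending]
  occurs-check fail: a in (a -> c)

Answer: FAIL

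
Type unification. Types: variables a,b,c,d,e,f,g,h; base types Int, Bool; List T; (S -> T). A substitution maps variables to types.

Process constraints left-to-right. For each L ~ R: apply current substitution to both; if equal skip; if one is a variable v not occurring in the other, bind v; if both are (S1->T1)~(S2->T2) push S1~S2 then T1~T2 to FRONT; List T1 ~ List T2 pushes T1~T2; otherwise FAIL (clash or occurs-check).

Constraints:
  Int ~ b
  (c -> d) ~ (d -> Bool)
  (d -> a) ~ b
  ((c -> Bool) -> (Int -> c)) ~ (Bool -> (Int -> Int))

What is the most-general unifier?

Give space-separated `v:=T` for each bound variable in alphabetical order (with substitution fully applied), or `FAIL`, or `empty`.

Answer: FAIL

Derivation:
step 1: unify Int ~ b  [subst: {-} | 3 pending]
  bind b := Int
step 2: unify (c -> d) ~ (d -> Bool)  [subst: {b:=Int} | 2 pending]
  -> decompose arrow: push c~d, d~Bool
step 3: unify c ~ d  [subst: {b:=Int} | 3 pending]
  bind c := d
step 4: unify d ~ Bool  [subst: {b:=Int, c:=d} | 2 pending]
  bind d := Bool
step 5: unify (Bool -> a) ~ Int  [subst: {b:=Int, c:=d, d:=Bool} | 1 pending]
  clash: (Bool -> a) vs Int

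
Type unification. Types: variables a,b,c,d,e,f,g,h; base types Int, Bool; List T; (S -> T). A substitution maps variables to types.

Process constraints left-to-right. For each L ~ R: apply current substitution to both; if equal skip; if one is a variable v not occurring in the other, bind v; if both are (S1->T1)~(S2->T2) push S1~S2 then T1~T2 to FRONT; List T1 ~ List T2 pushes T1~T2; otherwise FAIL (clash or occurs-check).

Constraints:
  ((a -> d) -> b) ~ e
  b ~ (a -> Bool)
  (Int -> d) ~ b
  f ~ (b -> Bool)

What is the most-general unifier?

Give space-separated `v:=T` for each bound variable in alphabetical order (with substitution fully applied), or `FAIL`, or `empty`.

Answer: a:=Int b:=(Int -> Bool) d:=Bool e:=((Int -> Bool) -> (Int -> Bool)) f:=((Int -> Bool) -> Bool)

Derivation:
step 1: unify ((a -> d) -> b) ~ e  [subst: {-} | 3 pending]
  bind e := ((a -> d) -> b)
step 2: unify b ~ (a -> Bool)  [subst: {e:=((a -> d) -> b)} | 2 pending]
  bind b := (a -> Bool)
step 3: unify (Int -> d) ~ (a -> Bool)  [subst: {e:=((a -> d) -> b), b:=(a -> Bool)} | 1 pending]
  -> decompose arrow: push Int~a, d~Bool
step 4: unify Int ~ a  [subst: {e:=((a -> d) -> b), b:=(a -> Bool)} | 2 pending]
  bind a := Int
step 5: unify d ~ Bool  [subst: {e:=((a -> d) -> b), b:=(a -> Bool), a:=Int} | 1 pending]
  bind d := Bool
step 6: unify f ~ ((Int -> Bool) -> Bool)  [subst: {e:=((a -> d) -> b), b:=(a -> Bool), a:=Int, d:=Bool} | 0 pending]
  bind f := ((Int -> Bool) -> Bool)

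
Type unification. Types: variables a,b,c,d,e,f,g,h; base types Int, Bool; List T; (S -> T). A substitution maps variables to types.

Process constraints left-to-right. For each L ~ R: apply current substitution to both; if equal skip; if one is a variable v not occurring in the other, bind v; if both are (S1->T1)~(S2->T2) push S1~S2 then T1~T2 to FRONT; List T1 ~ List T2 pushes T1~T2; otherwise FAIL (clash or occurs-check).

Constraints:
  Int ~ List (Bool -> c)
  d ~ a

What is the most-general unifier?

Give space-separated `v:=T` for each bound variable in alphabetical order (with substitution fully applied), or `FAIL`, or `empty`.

Answer: FAIL

Derivation:
step 1: unify Int ~ List (Bool -> c)  [subst: {-} | 1 pending]
  clash: Int vs List (Bool -> c)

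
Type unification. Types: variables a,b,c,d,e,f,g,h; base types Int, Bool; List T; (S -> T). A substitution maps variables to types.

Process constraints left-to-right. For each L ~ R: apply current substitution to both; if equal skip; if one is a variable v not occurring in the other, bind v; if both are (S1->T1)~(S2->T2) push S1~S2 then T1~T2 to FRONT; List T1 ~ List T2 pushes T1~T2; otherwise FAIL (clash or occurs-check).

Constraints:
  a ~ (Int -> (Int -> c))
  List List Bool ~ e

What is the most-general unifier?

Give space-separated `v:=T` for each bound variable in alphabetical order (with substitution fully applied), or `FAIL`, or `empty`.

Answer: a:=(Int -> (Int -> c)) e:=List List Bool

Derivation:
step 1: unify a ~ (Int -> (Int -> c))  [subst: {-} | 1 pending]
  bind a := (Int -> (Int -> c))
step 2: unify List List Bool ~ e  [subst: {a:=(Int -> (Int -> c))} | 0 pending]
  bind e := List List Bool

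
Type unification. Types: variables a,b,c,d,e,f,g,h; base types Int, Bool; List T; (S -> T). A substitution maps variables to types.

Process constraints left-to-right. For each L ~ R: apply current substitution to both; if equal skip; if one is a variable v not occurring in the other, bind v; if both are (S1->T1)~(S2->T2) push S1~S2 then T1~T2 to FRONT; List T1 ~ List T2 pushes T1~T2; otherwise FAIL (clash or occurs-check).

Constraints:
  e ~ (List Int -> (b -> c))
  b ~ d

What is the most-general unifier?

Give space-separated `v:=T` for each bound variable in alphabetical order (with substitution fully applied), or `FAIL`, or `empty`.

step 1: unify e ~ (List Int -> (b -> c))  [subst: {-} | 1 pending]
  bind e := (List Int -> (b -> c))
step 2: unify b ~ d  [subst: {e:=(List Int -> (b -> c))} | 0 pending]
  bind b := d

Answer: b:=d e:=(List Int -> (d -> c))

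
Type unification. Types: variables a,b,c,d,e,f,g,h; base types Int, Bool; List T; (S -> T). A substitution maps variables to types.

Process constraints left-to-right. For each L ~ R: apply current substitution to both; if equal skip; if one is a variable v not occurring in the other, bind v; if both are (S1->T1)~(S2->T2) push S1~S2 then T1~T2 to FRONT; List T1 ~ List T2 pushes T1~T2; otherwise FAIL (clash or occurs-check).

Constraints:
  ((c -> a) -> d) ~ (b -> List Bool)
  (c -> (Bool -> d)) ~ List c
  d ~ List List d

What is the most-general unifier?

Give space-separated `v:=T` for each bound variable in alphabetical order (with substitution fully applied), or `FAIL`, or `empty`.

Answer: FAIL

Derivation:
step 1: unify ((c -> a) -> d) ~ (b -> List Bool)  [subst: {-} | 2 pending]
  -> decompose arrow: push (c -> a)~b, d~List Bool
step 2: unify (c -> a) ~ b  [subst: {-} | 3 pending]
  bind b := (c -> a)
step 3: unify d ~ List Bool  [subst: {b:=(c -> a)} | 2 pending]
  bind d := List Bool
step 4: unify (c -> (Bool -> List Bool)) ~ List c  [subst: {b:=(c -> a), d:=List Bool} | 1 pending]
  clash: (c -> (Bool -> List Bool)) vs List c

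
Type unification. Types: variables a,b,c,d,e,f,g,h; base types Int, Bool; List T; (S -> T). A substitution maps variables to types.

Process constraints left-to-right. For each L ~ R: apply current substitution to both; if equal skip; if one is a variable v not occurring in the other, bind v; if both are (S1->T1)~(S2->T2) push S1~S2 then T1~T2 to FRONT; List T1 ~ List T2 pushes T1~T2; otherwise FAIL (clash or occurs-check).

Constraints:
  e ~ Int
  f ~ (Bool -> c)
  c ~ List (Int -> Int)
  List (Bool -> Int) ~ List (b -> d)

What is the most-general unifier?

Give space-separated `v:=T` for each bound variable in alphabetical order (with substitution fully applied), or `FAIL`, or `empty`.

Answer: b:=Bool c:=List (Int -> Int) d:=Int e:=Int f:=(Bool -> List (Int -> Int))

Derivation:
step 1: unify e ~ Int  [subst: {-} | 3 pending]
  bind e := Int
step 2: unify f ~ (Bool -> c)  [subst: {e:=Int} | 2 pending]
  bind f := (Bool -> c)
step 3: unify c ~ List (Int -> Int)  [subst: {e:=Int, f:=(Bool -> c)} | 1 pending]
  bind c := List (Int -> Int)
step 4: unify List (Bool -> Int) ~ List (b -> d)  [subst: {e:=Int, f:=(Bool -> c), c:=List (Int -> Int)} | 0 pending]
  -> decompose List: push (Bool -> Int)~(b -> d)
step 5: unify (Bool -> Int) ~ (b -> d)  [subst: {e:=Int, f:=(Bool -> c), c:=List (Int -> Int)} | 0 pending]
  -> decompose arrow: push Bool~b, Int~d
step 6: unify Bool ~ b  [subst: {e:=Int, f:=(Bool -> c), c:=List (Int -> Int)} | 1 pending]
  bind b := Bool
step 7: unify Int ~ d  [subst: {e:=Int, f:=(Bool -> c), c:=List (Int -> Int), b:=Bool} | 0 pending]
  bind d := Int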